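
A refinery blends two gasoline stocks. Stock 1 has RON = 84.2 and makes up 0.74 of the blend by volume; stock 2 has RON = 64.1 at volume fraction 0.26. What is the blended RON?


Linear blending: RON_blend = sum(vi * RONi)
Contribution 1: 0.74 * 84.2 = 62.308
Contribution 2: 0.26 * 64.1 = 16.666
RON_blend = 62.308 + 16.666 = 78.974

78.974


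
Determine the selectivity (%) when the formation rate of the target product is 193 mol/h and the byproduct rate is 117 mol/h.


Selectivity = desired / (desired + undesired) * 100
Total products = 193 + 117 = 310 mol/h
S = 193 / 310 * 100
= 0.6226 * 100
= 62.26 %

62.26 %


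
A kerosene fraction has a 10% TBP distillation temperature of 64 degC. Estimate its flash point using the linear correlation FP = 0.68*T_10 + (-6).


FP = 0.68 * 64 + (-6) = 37.52

37.52 degC


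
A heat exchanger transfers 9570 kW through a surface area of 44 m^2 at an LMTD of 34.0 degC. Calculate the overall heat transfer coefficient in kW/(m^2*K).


From Q = U*A*LMTD, U = Q / (A * LMTD)
U = 9570 / (44 * 34.0) = 9570 / 1496 = 6.397

6.397 kW/(m^2*K)


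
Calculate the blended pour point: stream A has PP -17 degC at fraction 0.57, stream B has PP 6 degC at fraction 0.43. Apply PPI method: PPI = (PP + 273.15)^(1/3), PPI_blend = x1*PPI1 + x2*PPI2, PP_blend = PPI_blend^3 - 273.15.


PPI_1 = (-17 + 273.15)^(1/3) = 6.350844
PPI_2 = (6 + 273.15)^(1/3) = 6.535506
PPI_blend = 0.57 * 6.350844 + 0.43 * 6.535506 = 6.430249
PP_blend = 6.430249^3 - 273.15 = 265.8786 - 273.15 = -7.27

-7.27 degC


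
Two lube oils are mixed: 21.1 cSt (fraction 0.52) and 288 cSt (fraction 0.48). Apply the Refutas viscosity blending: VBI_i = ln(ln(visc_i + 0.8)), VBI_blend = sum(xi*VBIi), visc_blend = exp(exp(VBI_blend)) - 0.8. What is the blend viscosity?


Refutas method: VBN_i = 14.534*ln(ln(visc_i + 0.8)) + 10.975, blended linearly by mass fraction; since VBN is linear in VBI_i = ln(ln(visc_i + 0.8)) and the fractions sum to 1, blend VBI directly: visc = exp(exp(VBI_blend)) - 0.8
VBI_1 = ln(ln(21.1 + 0.8)) = 1.12703
VBI_2 = ln(ln(288 + 0.8)) = 1.73444
VBI_blend = 0.52 * 1.12703 + 0.48 * 1.73444 = 1.41859
visc_blend = exp(exp(1.41859)) - 0.8 = 61.46

61.46 cSt


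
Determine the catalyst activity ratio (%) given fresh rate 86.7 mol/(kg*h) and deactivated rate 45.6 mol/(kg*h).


Activity (%) = (rate_used / rate_fresh) * 100
rate_used = 45.6, rate_fresh = 86.7
= (45.6 / 86.7) * 100
= 0.5260 * 100 = 52.60

52.60 %


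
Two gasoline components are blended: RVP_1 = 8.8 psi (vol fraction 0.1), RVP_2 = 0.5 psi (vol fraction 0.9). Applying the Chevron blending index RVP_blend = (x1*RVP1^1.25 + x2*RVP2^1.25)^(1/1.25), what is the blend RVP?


Chevron index: RVP_blend = (sum xi*RVPi^1.25)^(1/1.25)
RVP^1.25 terms: 0.1 * 8.8^1.25 + 0.9 * 0.5^1.25 = 1.89407
RVP_blend = 1.89407^(1/1.25) = 1.667

1.667 psi


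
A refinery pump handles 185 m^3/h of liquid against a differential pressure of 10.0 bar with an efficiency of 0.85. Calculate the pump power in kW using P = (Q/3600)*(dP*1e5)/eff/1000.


Q = 185 / 3600 = 0.0513889 m^3/s
P = 0.0513889 * (10.0 * 1e5) / 0.85 / 1000 = 60.46

60.46 kW


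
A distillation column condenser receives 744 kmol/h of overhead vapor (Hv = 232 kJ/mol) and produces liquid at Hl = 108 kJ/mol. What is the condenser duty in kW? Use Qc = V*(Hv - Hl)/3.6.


Qc = 744 * (232 - 108) / 3.6 = 744 * 124 / 3.6 = 25630

25630 kW


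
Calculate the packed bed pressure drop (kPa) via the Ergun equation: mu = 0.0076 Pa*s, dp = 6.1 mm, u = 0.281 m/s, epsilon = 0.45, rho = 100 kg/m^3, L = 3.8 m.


dp = 6.1 mm = 0.0061 m
Viscous term = 150*0.0076*0.281*(1-0.45)^2 / (0.0061^2*0.45^3) = 28578.5
Inertial term = 1.75*100*0.281^2*(1-0.45) / (0.0061*0.45^3) = 13672.4
dP/L = 28578.5 + 13672.4 = 42250.9 Pa/m
dP = 42250.9 * 3.8 / 1000 = 160.6 kPa

160.6 kPa


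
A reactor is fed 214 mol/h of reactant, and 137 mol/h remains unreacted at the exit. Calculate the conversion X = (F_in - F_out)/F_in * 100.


X = (F_in - F_out) / F_in * 100
Moles reacted = 214 - 137 = 77
X = 77 / 214 * 100
= 0.3598 * 100
= 35.98 %

35.98 %


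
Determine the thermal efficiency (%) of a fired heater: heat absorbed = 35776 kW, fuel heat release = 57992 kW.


Furnace efficiency = Q_absorbed / Q_fuel * 100
= 35776 / 57992 * 100 = 61.69

61.69 %


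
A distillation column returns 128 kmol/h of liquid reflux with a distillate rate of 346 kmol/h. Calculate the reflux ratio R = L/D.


Reflux ratio definition: R = L / D (liquid returned / distillate withdrawn)
L = 128 kmol/h, D = 346 kmol/h
R = 128 / 346 = 0.3699

0.3699


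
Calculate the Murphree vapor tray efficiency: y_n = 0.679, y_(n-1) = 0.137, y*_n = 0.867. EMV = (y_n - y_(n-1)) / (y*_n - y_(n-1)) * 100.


Murphree vapor efficiency: EMV = (y_n - y_(n-1)) / (y*_n - y_(n-1)) * 100
EMV = (0.679 - 0.137) / (0.867 - 0.137) * 100 = 0.542 / 0.73 * 100 = 74.25

74.25 %


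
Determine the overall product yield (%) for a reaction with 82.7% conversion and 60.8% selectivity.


Overall yield = conversion (%) * selectivity (%) / 100
Conversion = 82.7%, Selectivity = 60.8%
Y = 82.7 * 60.8 / 100
= 50.2816 %

50.2816 %


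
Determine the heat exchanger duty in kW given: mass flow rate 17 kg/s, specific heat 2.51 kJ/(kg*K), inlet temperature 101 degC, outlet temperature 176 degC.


Q = m_dot * cp * delta_T
delta_T = 176 - 101 = 75 K
Q = 17 * 2.51 * 75
= 42.67 * 75
= 3200.25 kW

3200.25 kW


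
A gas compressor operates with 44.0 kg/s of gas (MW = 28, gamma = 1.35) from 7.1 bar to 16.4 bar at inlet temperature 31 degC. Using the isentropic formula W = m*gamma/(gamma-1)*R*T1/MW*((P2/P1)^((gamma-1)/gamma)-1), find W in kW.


Isentropic work: W = m*(gamma/(gamma-1))*(R*T1/MW)*((P2/P1)^((gamma-1)/gamma) - 1)
T1 = 31 + 273.15 = 304.15 K
Pressure ratio = 16.4 / 7.1 = 2.30986
Exponent = (1.35 - 1)/1.35 = 0.259259
(P2/P1)^exp - 1 = 2.30986^0.259259 - 1 = 0.242404
W = 44.0 * 1.35 / 0.35 * 8.314 * 304.15 / 28 * 0.242404 = 3715

3715 kW


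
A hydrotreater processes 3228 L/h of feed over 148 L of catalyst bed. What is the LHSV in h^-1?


LHSV = volumetric feed rate / catalyst volume
= 3228 L/h / 148 L
= 21.81 h^-1

21.81 h^-1


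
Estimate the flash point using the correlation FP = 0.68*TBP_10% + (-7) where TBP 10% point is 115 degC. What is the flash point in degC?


FP = 0.68 * 115 + (-7) = 71.2

71.2 degC


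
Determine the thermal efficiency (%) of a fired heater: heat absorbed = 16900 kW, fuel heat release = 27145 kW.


Furnace efficiency = Q_absorbed / Q_fuel * 100
= 16900 / 27145 * 100 = 62.26

62.26 %


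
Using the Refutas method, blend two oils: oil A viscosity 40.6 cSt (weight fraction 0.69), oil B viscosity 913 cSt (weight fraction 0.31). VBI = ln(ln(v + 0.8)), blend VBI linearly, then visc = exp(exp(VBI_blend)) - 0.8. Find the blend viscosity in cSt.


Refutas method: VBN_i = 14.534*ln(ln(visc_i + 0.8)) + 10.975, blended linearly by mass fraction; since VBN is linear in VBI_i = ln(ln(visc_i + 0.8)) and the fractions sum to 1, blend VBI directly: visc = exp(exp(VBI_blend)) - 0.8
VBI_1 = ln(ln(40.6 + 0.8)) = 1.31461
VBI_2 = ln(ln(913 + 0.8)) = 1.91951
VBI_blend = 0.69 * 1.31461 + 0.31 * 1.91951 = 1.50213
visc_blend = exp(exp(1.50213)) - 0.8 = 88.43

88.43 cSt


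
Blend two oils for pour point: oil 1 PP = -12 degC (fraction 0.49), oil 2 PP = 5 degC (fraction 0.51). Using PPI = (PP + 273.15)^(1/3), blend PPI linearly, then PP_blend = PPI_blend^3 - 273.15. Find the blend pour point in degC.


PPI_1 = (-12 + 273.15)^(1/3) = 6.391901
PPI_2 = (5 + 273.15)^(1/3) = 6.527693
PPI_blend = 0.49 * 6.391901 + 0.51 * 6.527693 = 6.461155
PP_blend = 6.461155^3 - 273.15 = 269.7308 - 273.15 = -3.42

-3.42 degC


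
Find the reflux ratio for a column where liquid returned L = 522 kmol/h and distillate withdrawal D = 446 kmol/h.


Reflux ratio definition: R = L / D (liquid returned / distillate withdrawn)
L = 522 kmol/h, D = 446 kmol/h
R = 522 / 446 = 1.170

1.170


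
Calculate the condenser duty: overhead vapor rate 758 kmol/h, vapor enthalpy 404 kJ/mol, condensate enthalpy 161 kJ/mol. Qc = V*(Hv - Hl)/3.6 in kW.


Qc = 758 * (404 - 161) / 3.6 = 758 * 243 / 3.6 = 51160

51160 kW


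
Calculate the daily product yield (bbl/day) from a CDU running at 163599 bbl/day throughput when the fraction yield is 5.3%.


Crude throughput = 163599 bbl/day
Fraction yield = 5.3%
yield = throughput * fraction / 100
yield = 163599 * 5.3 / 100 = 8670.747

8670.747 bbl/day


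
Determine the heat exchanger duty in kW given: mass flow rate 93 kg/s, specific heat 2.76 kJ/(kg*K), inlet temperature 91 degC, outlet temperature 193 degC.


Q = m_dot * cp * delta_T
delta_T = 193 - 91 = 102 K
Q = 93 * 2.76 * 102
= 256.68 * 102
= 26181.36 kW

26181.36 kW


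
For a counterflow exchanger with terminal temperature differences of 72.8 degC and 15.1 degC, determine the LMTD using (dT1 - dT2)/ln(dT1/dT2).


LMTD = (dT1 - dT2) / ln(dT1/dT2)
= (72.8 - 15.1) / ln(72.8 / 15.1) = 57.7 / 1.57302 = 36.68

36.68 degC


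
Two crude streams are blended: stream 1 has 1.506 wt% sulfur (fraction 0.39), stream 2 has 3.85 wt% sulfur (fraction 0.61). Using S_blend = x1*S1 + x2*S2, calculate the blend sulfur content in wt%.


Linear sulfur blending: S_blend = x1*S1 + x2*S2
Contribution 1: 0.39 * 1.506 = 0.58734 wt%
Contribution 2: 0.61 * 3.85 = 2.3485 wt%
S_blend = 0.58734 + 2.3485 = 2.93584

2.93584 wt%


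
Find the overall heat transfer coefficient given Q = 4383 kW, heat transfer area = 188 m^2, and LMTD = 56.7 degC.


From Q = U*A*LMTD, U = Q / (A * LMTD)
U = 4383 / (188 * 56.7) = 4383 / 10659.6 = 0.4112

0.4112 kW/(m^2*K)


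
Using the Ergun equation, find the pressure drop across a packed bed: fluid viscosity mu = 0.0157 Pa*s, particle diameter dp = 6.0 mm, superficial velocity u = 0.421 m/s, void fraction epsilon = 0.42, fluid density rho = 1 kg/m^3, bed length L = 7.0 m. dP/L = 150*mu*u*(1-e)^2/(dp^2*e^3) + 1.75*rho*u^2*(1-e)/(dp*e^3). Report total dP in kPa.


dp = 6.0 mm = 0.006 m
Viscous term = 150*0.0157*0.421*(1-0.42)^2 / (0.006^2*0.42^3) = 125049
Inertial term = 1.75*1*0.421^2*(1-0.42) / (0.006*0.42^3) = 404.698
dP/L = 125049 + 404.698 = 125454 Pa/m
dP = 125454 * 7.0 / 1000 = 878.2 kPa

878.2 kPa


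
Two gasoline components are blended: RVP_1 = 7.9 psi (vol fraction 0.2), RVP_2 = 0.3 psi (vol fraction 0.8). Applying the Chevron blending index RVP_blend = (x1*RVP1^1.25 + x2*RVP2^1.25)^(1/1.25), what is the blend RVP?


Chevron index: RVP_blend = (sum xi*RVPi^1.25)^(1/1.25)
RVP^1.25 terms: 0.2 * 7.9^1.25 + 0.8 * 0.3^1.25 = 2.82651
RVP_blend = 2.82651^(1/1.25) = 2.296

2.296 psi


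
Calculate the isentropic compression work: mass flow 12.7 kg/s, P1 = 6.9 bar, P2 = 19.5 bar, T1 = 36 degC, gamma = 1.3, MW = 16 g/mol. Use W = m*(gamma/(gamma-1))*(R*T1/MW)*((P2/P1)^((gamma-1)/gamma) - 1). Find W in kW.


Isentropic work: W = m*(gamma/(gamma-1))*(R*T1/MW)*((P2/P1)^((gamma-1)/gamma) - 1)
T1 = 36 + 273.15 = 309.15 K
Pressure ratio = 19.5 / 6.9 = 2.82609
Exponent = (1.3 - 1)/1.3 = 0.230769
(P2/P1)^exp - 1 = 2.82609^0.230769 - 1 = 0.270924
W = 12.7 * 1.3 / 0.3 * 8.314 * 309.15 / 16 * 0.270924 = 2395

2395 kW


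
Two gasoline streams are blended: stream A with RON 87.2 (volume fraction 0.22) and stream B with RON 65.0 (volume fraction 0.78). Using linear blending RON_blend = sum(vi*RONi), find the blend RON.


Linear blending: RON_blend = sum(vi * RONi)
Contribution 1: 0.22 * 87.2 = 19.184
Contribution 2: 0.78 * 65.0 = 50.7
RON_blend = 19.184 + 50.7 = 69.884

69.884


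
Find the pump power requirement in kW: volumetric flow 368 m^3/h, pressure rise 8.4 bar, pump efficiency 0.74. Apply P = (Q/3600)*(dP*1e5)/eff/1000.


Q = 368 / 3600 = 0.102222 m^3/s
P = 0.102222 * (8.4 * 1e5) / 0.74 / 1000 = 116.0

116.0 kW


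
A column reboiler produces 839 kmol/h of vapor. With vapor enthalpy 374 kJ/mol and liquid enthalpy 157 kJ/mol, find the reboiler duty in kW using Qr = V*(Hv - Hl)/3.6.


Qr = 839 * (374 - 157) / 3.6 = 839 * 217 / 3.6 = 50570

50570 kW


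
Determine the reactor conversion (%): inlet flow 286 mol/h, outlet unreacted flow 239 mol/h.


X = (F_in - F_out) / F_in * 100
Moles reacted = 286 - 239 = 47
X = 47 / 286 * 100
= 0.1643 * 100
= 16.43 %

16.43 %


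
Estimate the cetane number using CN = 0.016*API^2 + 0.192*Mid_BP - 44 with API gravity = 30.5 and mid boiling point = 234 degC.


CN = 0.016 * 30.5^2 + 0.192 * 234 - 44
CN = 14.884 + 44.928 - 44 = 15.812

15.812


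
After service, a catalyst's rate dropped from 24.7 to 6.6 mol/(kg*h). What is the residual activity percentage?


Activity (%) = (rate_used / rate_fresh) * 100
rate_used = 6.6, rate_fresh = 24.7
= (6.6 / 24.7) * 100
= 0.2672 * 100 = 26.72

26.72 %


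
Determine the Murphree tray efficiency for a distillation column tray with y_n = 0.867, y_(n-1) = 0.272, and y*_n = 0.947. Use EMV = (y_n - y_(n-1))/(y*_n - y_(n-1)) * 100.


Murphree vapor efficiency: EMV = (y_n - y_(n-1)) / (y*_n - y_(n-1)) * 100
EMV = (0.867 - 0.272) / (0.947 - 0.272) * 100 = 0.595 / 0.675 * 100 = 88.15

88.15 %


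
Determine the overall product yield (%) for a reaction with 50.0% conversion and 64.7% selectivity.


Overall yield = conversion (%) * selectivity (%) / 100
Conversion = 50.0%, Selectivity = 64.7%
Y = 50.0 * 64.7 / 100
= 32.35 %

32.35 %


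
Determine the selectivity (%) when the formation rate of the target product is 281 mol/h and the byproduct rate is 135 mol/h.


Selectivity = desired / (desired + undesired) * 100
Total products = 281 + 135 = 416 mol/h
S = 281 / 416 * 100
= 0.6755 * 100
= 67.55 %

67.55 %


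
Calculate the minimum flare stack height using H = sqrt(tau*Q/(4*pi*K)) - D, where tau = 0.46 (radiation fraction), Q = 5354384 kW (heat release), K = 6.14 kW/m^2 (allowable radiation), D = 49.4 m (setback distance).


tau*Q/(4*pi*K) = 0.46 * 5354384 / (4 * pi * 6.14) = 31921.9
sqrt(31921.9) = 178.667
H = 178.667 - 49.4 = 129.3

129.3 m


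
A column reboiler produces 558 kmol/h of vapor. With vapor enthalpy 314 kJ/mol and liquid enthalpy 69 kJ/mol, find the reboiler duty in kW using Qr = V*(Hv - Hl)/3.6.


Qr = 558 * (314 - 69) / 3.6 = 558 * 245 / 3.6 = 37980

37980 kW


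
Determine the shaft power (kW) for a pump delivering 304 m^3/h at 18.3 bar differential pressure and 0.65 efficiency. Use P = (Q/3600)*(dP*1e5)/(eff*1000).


Q = 304 / 3600 = 0.0844444 m^3/s
P = 0.0844444 * (18.3 * 1e5) / 0.65 / 1000 = 237.7

237.7 kW


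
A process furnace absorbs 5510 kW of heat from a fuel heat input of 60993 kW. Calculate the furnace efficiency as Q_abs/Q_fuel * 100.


Furnace efficiency = Q_absorbed / Q_fuel * 100
= 5510 / 60993 * 100 = 9.034

9.034 %


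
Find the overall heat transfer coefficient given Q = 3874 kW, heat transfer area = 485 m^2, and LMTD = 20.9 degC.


From Q = U*A*LMTD, U = Q / (A * LMTD)
U = 3874 / (485 * 20.9) = 3874 / 10136.5 = 0.3822

0.3822 kW/(m^2*K)


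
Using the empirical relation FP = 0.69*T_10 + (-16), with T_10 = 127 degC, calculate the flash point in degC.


FP = 0.69 * 127 + (-16) = 71.63

71.63 degC


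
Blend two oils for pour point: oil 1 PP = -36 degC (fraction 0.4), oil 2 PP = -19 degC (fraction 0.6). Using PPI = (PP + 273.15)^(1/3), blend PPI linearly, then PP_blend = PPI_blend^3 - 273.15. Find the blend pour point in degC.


PPI_1 = (-36 + 273.15)^(1/3) = 6.189768
PPI_2 = (-19 + 273.15)^(1/3) = 6.334272
PPI_blend = 0.4 * 6.189768 + 0.6 * 6.334272 = 6.27647
PP_blend = 6.27647^3 - 273.15 = 247.2557 - 273.15 = -25.89

-25.89 degC


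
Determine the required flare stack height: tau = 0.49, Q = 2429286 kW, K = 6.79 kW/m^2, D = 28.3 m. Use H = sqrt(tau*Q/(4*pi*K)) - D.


tau*Q/(4*pi*K) = 0.49 * 2429286 / (4 * pi * 6.79) = 13950.7
sqrt(13950.7) = 118.113
H = 118.113 - 28.3 = 89.81

89.81 m


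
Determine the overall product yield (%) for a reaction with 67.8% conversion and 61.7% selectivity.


Overall yield = conversion (%) * selectivity (%) / 100
Conversion = 67.8%, Selectivity = 61.7%
Y = 67.8 * 61.7 / 100
= 41.8326 %

41.8326 %


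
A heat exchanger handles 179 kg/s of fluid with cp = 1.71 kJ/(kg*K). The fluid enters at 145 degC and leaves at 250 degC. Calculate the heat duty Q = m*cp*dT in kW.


Q = m_dot * cp * delta_T
delta_T = 250 - 145 = 105 K
Q = 179 * 1.71 * 105
= 306.09 * 105
= 32139.45 kW

32139.45 kW


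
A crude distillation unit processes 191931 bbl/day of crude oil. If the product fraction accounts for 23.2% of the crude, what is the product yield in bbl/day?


Crude throughput = 191931 bbl/day
Fraction yield = 23.2%
yield = throughput * fraction / 100
yield = 191931 * 23.2 / 100 = 44527.992

44527.992 bbl/day


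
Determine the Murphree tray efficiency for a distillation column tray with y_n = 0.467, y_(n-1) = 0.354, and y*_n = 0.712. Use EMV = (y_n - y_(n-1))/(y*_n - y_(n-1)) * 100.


Murphree vapor efficiency: EMV = (y_n - y_(n-1)) / (y*_n - y_(n-1)) * 100
EMV = (0.467 - 0.354) / (0.712 - 0.354) * 100 = 0.113 / 0.358 * 100 = 31.56

31.56 %


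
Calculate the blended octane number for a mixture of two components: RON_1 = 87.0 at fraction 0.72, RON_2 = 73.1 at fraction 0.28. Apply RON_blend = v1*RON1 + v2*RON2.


Linear blending: RON_blend = sum(vi * RONi)
Contribution 1: 0.72 * 87.0 = 62.64
Contribution 2: 0.28 * 73.1 = 20.468
RON_blend = 62.64 + 20.468 = 83.108

83.108


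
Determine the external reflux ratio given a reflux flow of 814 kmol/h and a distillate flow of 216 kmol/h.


Reflux ratio definition: R = L / D (liquid returned / distillate withdrawn)
L = 814 kmol/h, D = 216 kmol/h
R = 814 / 216 = 3.769

3.769


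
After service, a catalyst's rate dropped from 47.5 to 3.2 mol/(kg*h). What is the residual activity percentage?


Activity (%) = (rate_used / rate_fresh) * 100
rate_used = 3.2, rate_fresh = 47.5
= (3.2 / 47.5) * 100
= 0.06737 * 100 = 6.737

6.737 %


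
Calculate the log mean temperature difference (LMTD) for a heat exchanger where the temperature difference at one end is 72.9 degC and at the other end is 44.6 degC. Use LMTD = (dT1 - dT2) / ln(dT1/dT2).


LMTD = (dT1 - dT2) / ln(dT1/dT2)
= (72.9 - 44.6) / ln(72.9 / 44.6) = 28.3 / 0.491355 = 57.60

57.60 degC


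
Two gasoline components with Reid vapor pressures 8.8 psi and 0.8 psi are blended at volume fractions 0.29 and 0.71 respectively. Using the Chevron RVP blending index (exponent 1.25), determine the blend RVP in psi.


Chevron index: RVP_blend = (sum xi*RVPi^1.25)^(1/1.25)
RVP^1.25 terms: 0.29 * 8.8^1.25 + 0.71 * 0.8^1.25 = 4.93261
RVP_blend = 4.93261^(1/1.25) = 3.585

3.585 psi


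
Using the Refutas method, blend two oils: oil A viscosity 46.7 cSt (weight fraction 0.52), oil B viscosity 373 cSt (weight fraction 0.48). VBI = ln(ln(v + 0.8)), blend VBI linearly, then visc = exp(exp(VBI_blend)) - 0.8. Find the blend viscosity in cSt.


Refutas method: VBN_i = 14.534*ln(ln(visc_i + 0.8)) + 10.975, blended linearly by mass fraction; since VBN is linear in VBI_i = ln(ln(visc_i + 0.8)) and the fractions sum to 1, blend VBI directly: visc = exp(exp(VBI_blend)) - 0.8
VBI_1 = ln(ln(46.7 + 0.8)) = 1.35086
VBI_2 = ln(ln(373 + 0.8)) = 1.77896
VBI_blend = 0.52 * 1.35086 + 0.48 * 1.77896 = 1.55635
visc_blend = exp(exp(1.55635)) - 0.8 = 113.8

113.8 cSt


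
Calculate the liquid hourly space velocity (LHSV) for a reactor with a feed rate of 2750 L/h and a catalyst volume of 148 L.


LHSV = volumetric feed rate / catalyst volume
= 2750 L/h / 148 L
= 18.58 h^-1

18.58 h^-1


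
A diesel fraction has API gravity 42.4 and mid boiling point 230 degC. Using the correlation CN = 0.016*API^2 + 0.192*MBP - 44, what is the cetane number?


CN = 0.016 * 42.4^2 + 0.192 * 230 - 44
CN = 28.76416 + 44.16 - 44 = 28.92416

28.92416


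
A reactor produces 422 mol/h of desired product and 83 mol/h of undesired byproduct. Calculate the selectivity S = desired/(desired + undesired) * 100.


Selectivity = desired / (desired + undesired) * 100
Total products = 422 + 83 = 505 mol/h
S = 422 / 505 * 100
= 0.8356 * 100
= 83.56 %

83.56 %


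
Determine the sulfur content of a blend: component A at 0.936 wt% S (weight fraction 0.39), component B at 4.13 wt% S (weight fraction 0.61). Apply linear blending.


Linear sulfur blending: S_blend = x1*S1 + x2*S2
Contribution 1: 0.39 * 0.936 = 0.36504 wt%
Contribution 2: 0.61 * 4.13 = 2.5193 wt%
S_blend = 0.36504 + 2.5193 = 2.88434

2.88434 wt%


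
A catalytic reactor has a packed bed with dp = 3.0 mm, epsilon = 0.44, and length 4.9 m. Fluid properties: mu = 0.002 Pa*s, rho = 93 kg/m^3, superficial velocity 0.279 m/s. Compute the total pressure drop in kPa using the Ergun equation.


dp = 3.0 mm = 0.003 m
Viscous term = 150*0.002*0.279*(1-0.44)^2 / (0.003^2*0.44^3) = 34237.4
Inertial term = 1.75*93*0.279^2*(1-0.44) / (0.003*0.44^3) = 27761.2
dP/L = 34237.4 + 27761.2 = 61998.6 Pa/m
dP = 61998.6 * 4.9 / 1000 = 303.8 kPa

303.8 kPa


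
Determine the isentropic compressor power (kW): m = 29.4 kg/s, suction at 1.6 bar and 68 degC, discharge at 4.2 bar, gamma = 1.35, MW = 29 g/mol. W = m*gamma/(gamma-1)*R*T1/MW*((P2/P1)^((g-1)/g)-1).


Isentropic work: W = m*(gamma/(gamma-1))*(R*T1/MW)*((P2/P1)^((gamma-1)/gamma) - 1)
T1 = 68 + 273.15 = 341.15 K
Pressure ratio = 4.2 / 1.6 = 2.625
Exponent = (1.35 - 1)/1.35 = 0.259259
(P2/P1)^exp - 1 = 2.625^0.259259 - 1 = 0.28429
W = 29.4 * 1.35 / 0.35 * 8.314 * 341.15 / 29 * 0.28429 = 3153

3153 kW


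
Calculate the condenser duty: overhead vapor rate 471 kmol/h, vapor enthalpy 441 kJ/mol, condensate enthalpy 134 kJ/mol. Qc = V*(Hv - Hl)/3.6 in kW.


Qc = 471 * (441 - 134) / 3.6 = 471 * 307 / 3.6 = 40170

40170 kW


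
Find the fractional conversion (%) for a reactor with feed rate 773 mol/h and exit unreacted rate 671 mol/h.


X = (F_in - F_out) / F_in * 100
Moles reacted = 773 - 671 = 102
X = 102 / 773 * 100
= 0.1320 * 100
= 13.20 %

13.20 %


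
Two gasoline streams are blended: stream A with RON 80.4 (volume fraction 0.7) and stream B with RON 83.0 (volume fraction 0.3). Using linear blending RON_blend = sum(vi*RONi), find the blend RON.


Linear blending: RON_blend = sum(vi * RONi)
Contribution 1: 0.7 * 80.4 = 56.28
Contribution 2: 0.3 * 83.0 = 24.9
RON_blend = 56.28 + 24.9 = 81.18

81.18


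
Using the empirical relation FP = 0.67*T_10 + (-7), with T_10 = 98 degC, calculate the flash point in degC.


FP = 0.67 * 98 + (-7) = 58.66

58.66 degC


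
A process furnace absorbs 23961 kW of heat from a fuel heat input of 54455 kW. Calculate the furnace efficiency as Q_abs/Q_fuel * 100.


Furnace efficiency = Q_absorbed / Q_fuel * 100
= 23961 / 54455 * 100 = 44.00

44.00 %


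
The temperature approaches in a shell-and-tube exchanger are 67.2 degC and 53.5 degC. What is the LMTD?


LMTD = (dT1 - dT2) / ln(dT1/dT2)
= (67.2 - 53.5) / ln(67.2 / 53.5) = 13.7 / 0.227992 = 60.09

60.09 degC


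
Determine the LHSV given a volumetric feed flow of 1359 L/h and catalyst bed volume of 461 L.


LHSV = volumetric feed rate / catalyst volume
= 1359 L/h / 461 L
= 2.948 h^-1

2.948 h^-1


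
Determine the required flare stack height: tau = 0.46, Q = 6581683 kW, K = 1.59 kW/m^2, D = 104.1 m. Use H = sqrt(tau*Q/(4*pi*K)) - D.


tau*Q/(4*pi*K) = 0.46 * 6581683 / (4 * pi * 1.59) = 151526
sqrt(151526) = 389.263
H = 389.263 - 104.1 = 285.2

285.2 m


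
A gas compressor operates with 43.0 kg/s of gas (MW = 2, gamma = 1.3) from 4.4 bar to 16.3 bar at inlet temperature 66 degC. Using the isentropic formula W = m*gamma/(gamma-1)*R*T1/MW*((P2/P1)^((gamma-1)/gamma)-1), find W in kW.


Isentropic work: W = m*(gamma/(gamma-1))*(R*T1/MW)*((P2/P1)^((gamma-1)/gamma) - 1)
T1 = 66 + 273.15 = 339.15 K
Pressure ratio = 16.3 / 4.4 = 3.70455
Exponent = (1.3 - 1)/1.3 = 0.230769
(P2/P1)^exp - 1 = 3.70455^0.230769 - 1 = 0.35284
W = 43.0 * 1.3 / 0.3 * 8.314 * 339.15 / 2 * 0.35284 = 92690

92690 kW


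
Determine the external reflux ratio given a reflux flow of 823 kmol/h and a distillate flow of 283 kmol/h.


Reflux ratio definition: R = L / D (liquid returned / distillate withdrawn)
L = 823 kmol/h, D = 283 kmol/h
R = 823 / 283 = 2.908

2.908


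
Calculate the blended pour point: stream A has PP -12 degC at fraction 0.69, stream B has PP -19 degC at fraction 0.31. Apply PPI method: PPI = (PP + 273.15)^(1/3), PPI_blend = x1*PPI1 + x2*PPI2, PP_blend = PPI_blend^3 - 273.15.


PPI_1 = (-12 + 273.15)^(1/3) = 6.391901
PPI_2 = (-19 + 273.15)^(1/3) = 6.334272
PPI_blend = 0.69 * 6.391901 + 0.31 * 6.334272 = 6.374036
PP_blend = 6.374036^3 - 273.15 = 258.9665 - 273.15 = -14.18

-14.18 degC


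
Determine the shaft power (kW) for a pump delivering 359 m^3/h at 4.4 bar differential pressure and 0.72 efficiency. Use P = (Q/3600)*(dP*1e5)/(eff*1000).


Q = 359 / 3600 = 0.0997222 m^3/s
P = 0.0997222 * (4.4 * 1e5) / 0.72 / 1000 = 60.94

60.94 kW


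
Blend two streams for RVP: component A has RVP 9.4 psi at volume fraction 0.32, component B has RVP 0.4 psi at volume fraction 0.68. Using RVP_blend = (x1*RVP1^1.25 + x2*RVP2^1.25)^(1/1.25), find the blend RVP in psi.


Chevron index: RVP_blend = (sum xi*RVPi^1.25)^(1/1.25)
RVP^1.25 terms: 0.32 * 9.4^1.25 + 0.68 * 0.4^1.25 = 5.48327
RVP_blend = 5.48327^(1/1.25) = 3.902

3.902 psi


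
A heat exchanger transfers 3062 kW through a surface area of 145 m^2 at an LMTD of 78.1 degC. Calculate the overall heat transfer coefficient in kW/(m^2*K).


From Q = U*A*LMTD, U = Q / (A * LMTD)
U = 3062 / (145 * 78.1) = 3062 / 11324.5 = 0.2704

0.2704 kW/(m^2*K)


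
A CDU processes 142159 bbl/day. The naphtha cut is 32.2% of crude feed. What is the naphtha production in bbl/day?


Crude throughput = 142159 bbl/day
Fraction yield = 32.2%
yield = throughput * fraction / 100
yield = 142159 * 32.2 / 100 = 45775.198

45775.198 bbl/day


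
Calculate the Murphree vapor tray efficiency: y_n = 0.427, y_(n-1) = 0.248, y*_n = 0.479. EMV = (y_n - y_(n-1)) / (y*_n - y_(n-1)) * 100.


Murphree vapor efficiency: EMV = (y_n - y_(n-1)) / (y*_n - y_(n-1)) * 100
EMV = (0.427 - 0.248) / (0.479 - 0.248) * 100 = 0.179 / 0.231 * 100 = 77.49

77.49 %


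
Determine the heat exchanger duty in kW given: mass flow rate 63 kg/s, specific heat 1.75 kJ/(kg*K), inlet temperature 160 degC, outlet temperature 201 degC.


Q = m_dot * cp * delta_T
delta_T = 201 - 160 = 41 K
Q = 63 * 1.75 * 41
= 110.25 * 41
= 4520.25 kW

4520.25 kW


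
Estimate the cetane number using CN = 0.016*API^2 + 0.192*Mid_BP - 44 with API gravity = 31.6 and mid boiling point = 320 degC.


CN = 0.016 * 31.6^2 + 0.192 * 320 - 44
CN = 15.97696 + 61.44 - 44 = 33.41696

33.41696


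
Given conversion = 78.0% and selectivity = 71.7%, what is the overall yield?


Overall yield = conversion (%) * selectivity (%) / 100
Conversion = 78.0%, Selectivity = 71.7%
Y = 78.0 * 71.7 / 100
= 55.926 %

55.926 %


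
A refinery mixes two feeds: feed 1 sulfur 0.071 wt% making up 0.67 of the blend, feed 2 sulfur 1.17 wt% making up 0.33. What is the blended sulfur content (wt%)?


Linear sulfur blending: S_blend = x1*S1 + x2*S2
Contribution 1: 0.67 * 0.071 = 0.04757 wt%
Contribution 2: 0.33 * 1.17 = 0.3861 wt%
S_blend = 0.04757 + 0.3861 = 0.43367

0.43367 wt%


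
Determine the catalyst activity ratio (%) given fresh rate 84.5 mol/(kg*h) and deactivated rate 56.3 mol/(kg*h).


Activity (%) = (rate_used / rate_fresh) * 100
rate_used = 56.3, rate_fresh = 84.5
= (56.3 / 84.5) * 100
= 0.6663 * 100 = 66.63

66.63 %


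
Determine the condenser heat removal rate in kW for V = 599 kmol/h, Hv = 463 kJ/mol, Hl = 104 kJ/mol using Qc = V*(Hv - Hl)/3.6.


Qc = 599 * (463 - 104) / 3.6 = 599 * 359 / 3.6 = 59730

59730 kW


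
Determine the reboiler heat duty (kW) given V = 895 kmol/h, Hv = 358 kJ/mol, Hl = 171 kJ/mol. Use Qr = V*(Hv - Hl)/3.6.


Qr = 895 * (358 - 171) / 3.6 = 895 * 187 / 3.6 = 46490

46490 kW


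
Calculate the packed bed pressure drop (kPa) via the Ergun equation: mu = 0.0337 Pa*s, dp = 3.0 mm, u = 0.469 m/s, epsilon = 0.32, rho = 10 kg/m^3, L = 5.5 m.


dp = 3.0 mm = 0.003 m
Viscous term = 150*0.0337*0.469*(1-0.32)^2 / (0.003^2*0.32^3) = 3717230
Inertial term = 1.75*10*0.469^2*(1-0.32) / (0.003*0.32^3) = 26627
dP/L = 3717230 + 26627 = 3743860 Pa/m
dP = 3743860 * 5.5 / 1000 = 20590 kPa

20590 kPa


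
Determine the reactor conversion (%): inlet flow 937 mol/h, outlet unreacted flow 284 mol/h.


X = (F_in - F_out) / F_in * 100
Moles reacted = 937 - 284 = 653
X = 653 / 937 * 100
= 0.6969 * 100
= 69.69 %

69.69 %


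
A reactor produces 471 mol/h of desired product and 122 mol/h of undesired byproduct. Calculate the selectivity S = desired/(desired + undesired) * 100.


Selectivity = desired / (desired + undesired) * 100
Total products = 471 + 122 = 593 mol/h
S = 471 / 593 * 100
= 0.7943 * 100
= 79.43 %

79.43 %


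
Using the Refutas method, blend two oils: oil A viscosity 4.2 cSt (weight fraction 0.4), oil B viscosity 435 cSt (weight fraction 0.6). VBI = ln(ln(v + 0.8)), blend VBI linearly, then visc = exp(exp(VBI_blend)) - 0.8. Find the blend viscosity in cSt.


Refutas method: VBN_i = 14.534*ln(ln(visc_i + 0.8)) + 10.975, blended linearly by mass fraction; since VBN is linear in VBI_i = ln(ln(visc_i + 0.8)) and the fractions sum to 1, blend VBI directly: visc = exp(exp(VBI_blend)) - 0.8
VBI_1 = ln(ln(4.2 + 0.8)) = 0.475885
VBI_2 = ln(ln(435 + 0.8)) = 1.80454
VBI_blend = 0.4 * 0.475885 + 0.6 * 1.80454 = 1.27308
visc_blend = exp(exp(1.27308)) - 0.8 = 34.78

34.78 cSt


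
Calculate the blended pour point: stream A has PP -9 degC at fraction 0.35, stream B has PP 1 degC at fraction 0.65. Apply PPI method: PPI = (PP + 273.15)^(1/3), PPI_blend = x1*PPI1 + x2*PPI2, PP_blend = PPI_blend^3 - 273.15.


PPI_1 = (-9 + 273.15)^(1/3) = 6.416283
PPI_2 = (1 + 273.15)^(1/3) = 6.49625
PPI_blend = 0.35 * 6.416283 + 0.65 * 6.49625 = 6.468262
PP_blend = 6.468262^3 - 273.15 = 270.6218 - 273.15 = -2.53

-2.53 degC


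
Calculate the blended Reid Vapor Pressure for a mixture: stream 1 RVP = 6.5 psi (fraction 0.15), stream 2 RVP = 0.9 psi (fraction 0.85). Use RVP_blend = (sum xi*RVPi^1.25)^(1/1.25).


Chevron index: RVP_blend = (sum xi*RVPi^1.25)^(1/1.25)
RVP^1.25 terms: 0.15 * 6.5^1.25 + 0.85 * 0.9^1.25 = 2.30191
RVP_blend = 2.30191^(1/1.25) = 1.948

1.948 psi


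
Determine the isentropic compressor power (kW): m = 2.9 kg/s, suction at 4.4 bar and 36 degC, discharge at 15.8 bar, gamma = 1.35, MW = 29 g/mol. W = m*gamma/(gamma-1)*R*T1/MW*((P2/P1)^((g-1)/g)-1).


Isentropic work: W = m*(gamma/(gamma-1))*(R*T1/MW)*((P2/P1)^((gamma-1)/gamma) - 1)
T1 = 36 + 273.15 = 309.15 K
Pressure ratio = 15.8 / 4.4 = 3.59091
Exponent = (1.35 - 1)/1.35 = 0.259259
(P2/P1)^exp - 1 = 3.59091^0.259259 - 1 = 0.39297
W = 2.9 * 1.35 / 0.35 * 8.314 * 309.15 / 29 * 0.39297 = 389.6

389.6 kW


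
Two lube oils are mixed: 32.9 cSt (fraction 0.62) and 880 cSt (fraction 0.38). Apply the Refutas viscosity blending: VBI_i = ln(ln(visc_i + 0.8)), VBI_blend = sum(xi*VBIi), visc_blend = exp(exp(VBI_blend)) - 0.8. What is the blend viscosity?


Refutas method: VBN_i = 14.534*ln(ln(visc_i + 0.8)) + 10.975, blended linearly by mass fraction; since VBN is linear in VBI_i = ln(ln(visc_i + 0.8)) and the fractions sum to 1, blend VBI directly: visc = exp(exp(VBI_blend)) - 0.8
VBI_1 = ln(ln(32.9 + 0.8)) = 1.25775
VBI_2 = ln(ln(880 + 0.8)) = 1.9141
VBI_blend = 0.62 * 1.25775 + 0.38 * 1.9141 = 1.50716
visc_blend = exp(exp(1.50716)) - 0.8 = 90.48

90.48 cSt


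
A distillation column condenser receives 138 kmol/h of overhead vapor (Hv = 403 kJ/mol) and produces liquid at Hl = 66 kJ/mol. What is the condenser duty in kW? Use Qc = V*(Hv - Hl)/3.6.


Qc = 138 * (403 - 66) / 3.6 = 138 * 337 / 3.6 = 12920

12920 kW


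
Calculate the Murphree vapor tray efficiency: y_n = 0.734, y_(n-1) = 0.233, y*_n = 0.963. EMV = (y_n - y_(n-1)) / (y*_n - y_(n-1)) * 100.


Murphree vapor efficiency: EMV = (y_n - y_(n-1)) / (y*_n - y_(n-1)) * 100
EMV = (0.734 - 0.233) / (0.963 - 0.233) * 100 = 0.501 / 0.73 * 100 = 68.63

68.63 %


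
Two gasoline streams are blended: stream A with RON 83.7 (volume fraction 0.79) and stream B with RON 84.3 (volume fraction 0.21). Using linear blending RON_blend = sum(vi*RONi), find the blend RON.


Linear blending: RON_blend = sum(vi * RONi)
Contribution 1: 0.79 * 83.7 = 66.123
Contribution 2: 0.21 * 84.3 = 17.703
RON_blend = 66.123 + 17.703 = 83.826

83.826


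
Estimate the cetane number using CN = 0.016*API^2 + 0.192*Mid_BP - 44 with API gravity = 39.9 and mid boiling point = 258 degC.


CN = 0.016 * 39.9^2 + 0.192 * 258 - 44
CN = 25.47216 + 49.536 - 44 = 31.00816

31.00816


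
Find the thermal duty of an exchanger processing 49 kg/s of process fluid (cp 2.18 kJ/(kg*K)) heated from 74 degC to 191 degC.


Q = m_dot * cp * delta_T
delta_T = 191 - 74 = 117 K
Q = 49 * 2.18 * 117
= 106.82 * 117
= 12497.94 kW

12497.94 kW


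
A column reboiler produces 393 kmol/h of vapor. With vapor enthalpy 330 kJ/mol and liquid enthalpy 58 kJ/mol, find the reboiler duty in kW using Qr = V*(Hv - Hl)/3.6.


Qr = 393 * (330 - 58) / 3.6 = 393 * 272 / 3.6 = 29690

29690 kW


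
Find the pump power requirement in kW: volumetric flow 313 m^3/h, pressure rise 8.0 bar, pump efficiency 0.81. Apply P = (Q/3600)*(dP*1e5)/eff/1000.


Q = 313 / 3600 = 0.0869444 m^3/s
P = 0.0869444 * (8.0 * 1e5) / 0.81 / 1000 = 85.87

85.87 kW


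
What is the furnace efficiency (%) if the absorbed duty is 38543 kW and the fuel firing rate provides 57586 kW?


Furnace efficiency = Q_absorbed / Q_fuel * 100
= 38543 / 57586 * 100 = 66.93

66.93 %


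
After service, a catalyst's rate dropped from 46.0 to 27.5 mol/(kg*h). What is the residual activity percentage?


Activity (%) = (rate_used / rate_fresh) * 100
rate_used = 27.5, rate_fresh = 46.0
= (27.5 / 46.0) * 100
= 0.5978 * 100 = 59.78

59.78 %


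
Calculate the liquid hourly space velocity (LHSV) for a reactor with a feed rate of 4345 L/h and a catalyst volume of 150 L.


LHSV = volumetric feed rate / catalyst volume
= 4345 L/h / 150 L
= 28.97 h^-1

28.97 h^-1


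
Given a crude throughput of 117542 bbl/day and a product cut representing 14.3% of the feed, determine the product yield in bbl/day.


Crude throughput = 117542 bbl/day
Fraction yield = 14.3%
yield = throughput * fraction / 100
yield = 117542 * 14.3 / 100 = 16808.506

16808.506 bbl/day


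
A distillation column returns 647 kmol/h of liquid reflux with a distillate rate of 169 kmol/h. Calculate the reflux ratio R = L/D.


Reflux ratio definition: R = L / D (liquid returned / distillate withdrawn)
L = 647 kmol/h, D = 169 kmol/h
R = 647 / 169 = 3.828

3.828


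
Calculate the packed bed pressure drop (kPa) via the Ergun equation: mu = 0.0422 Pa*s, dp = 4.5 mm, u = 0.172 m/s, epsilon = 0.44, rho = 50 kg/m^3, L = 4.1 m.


dp = 4.5 mm = 0.0045 m
Viscous term = 150*0.0422*0.172*(1-0.44)^2 / (0.0045^2*0.44^3) = 197936
Inertial term = 1.75*50*0.172^2*(1-0.44) / (0.0045*0.44^3) = 3781.66
dP/L = 197936 + 3781.66 = 201718 Pa/m
dP = 201718 * 4.1 / 1000 = 827.0 kPa

827.0 kPa


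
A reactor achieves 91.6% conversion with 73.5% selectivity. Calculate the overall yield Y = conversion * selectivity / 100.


Overall yield = conversion (%) * selectivity (%) / 100
Conversion = 91.6%, Selectivity = 73.5%
Y = 91.6 * 73.5 / 100
= 67.326 %

67.326 %


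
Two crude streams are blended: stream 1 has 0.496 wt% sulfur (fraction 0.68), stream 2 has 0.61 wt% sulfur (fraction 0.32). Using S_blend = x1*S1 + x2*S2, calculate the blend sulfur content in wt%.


Linear sulfur blending: S_blend = x1*S1 + x2*S2
Contribution 1: 0.68 * 0.496 = 0.33728 wt%
Contribution 2: 0.32 * 0.61 = 0.1952 wt%
S_blend = 0.33728 + 0.1952 = 0.53248

0.53248 wt%


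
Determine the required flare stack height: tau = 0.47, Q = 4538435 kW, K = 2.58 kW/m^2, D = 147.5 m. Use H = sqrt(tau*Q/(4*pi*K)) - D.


tau*Q/(4*pi*K) = 0.47 * 4538435 / (4 * pi * 2.58) = 65792.2
sqrt(65792.2) = 256.5
H = 256.5 - 147.5 = 109.0

109.0 m


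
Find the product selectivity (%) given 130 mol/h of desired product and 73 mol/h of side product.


Selectivity = desired / (desired + undesired) * 100
Total products = 130 + 73 = 203 mol/h
S = 130 / 203 * 100
= 0.6404 * 100
= 64.04 %

64.04 %


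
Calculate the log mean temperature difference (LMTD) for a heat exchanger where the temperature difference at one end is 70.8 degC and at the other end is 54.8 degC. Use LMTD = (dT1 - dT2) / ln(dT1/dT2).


LMTD = (dT1 - dT2) / ln(dT1/dT2)
= (70.8 - 54.8) / ln(70.8 / 54.8) = 16 / 0.256169 = 62.46

62.46 degC


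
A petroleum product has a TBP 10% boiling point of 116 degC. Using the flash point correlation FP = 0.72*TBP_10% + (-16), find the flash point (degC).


FP = 0.72 * 116 + (-16) = 67.52

67.52 degC


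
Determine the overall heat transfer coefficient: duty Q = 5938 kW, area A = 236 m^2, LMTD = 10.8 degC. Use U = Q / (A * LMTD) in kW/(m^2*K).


From Q = U*A*LMTD, U = Q / (A * LMTD)
U = 5938 / (236 * 10.8) = 5938 / 2548.8 = 2.330

2.330 kW/(m^2*K)


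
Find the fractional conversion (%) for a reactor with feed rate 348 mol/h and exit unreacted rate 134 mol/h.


X = (F_in - F_out) / F_in * 100
Moles reacted = 348 - 134 = 214
X = 214 / 348 * 100
= 0.6149 * 100
= 61.49 %

61.49 %


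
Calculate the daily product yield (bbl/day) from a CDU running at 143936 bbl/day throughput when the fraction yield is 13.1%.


Crude throughput = 143936 bbl/day
Fraction yield = 13.1%
yield = throughput * fraction / 100
yield = 143936 * 13.1 / 100 = 18855.616

18855.616 bbl/day


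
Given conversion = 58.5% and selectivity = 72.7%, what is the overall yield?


Overall yield = conversion (%) * selectivity (%) / 100
Conversion = 58.5%, Selectivity = 72.7%
Y = 58.5 * 72.7 / 100
= 42.5295 %

42.5295 %


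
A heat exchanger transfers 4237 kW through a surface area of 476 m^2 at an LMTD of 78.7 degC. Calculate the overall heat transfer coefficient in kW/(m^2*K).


From Q = U*A*LMTD, U = Q / (A * LMTD)
U = 4237 / (476 * 78.7) = 4237 / 37461.2 = 0.1131

0.1131 kW/(m^2*K)


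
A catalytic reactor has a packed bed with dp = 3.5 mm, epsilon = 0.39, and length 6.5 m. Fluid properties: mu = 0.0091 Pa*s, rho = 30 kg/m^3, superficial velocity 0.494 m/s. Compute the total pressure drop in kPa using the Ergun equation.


dp = 3.5 mm = 0.0035 m
Viscous term = 150*0.0091*0.494*(1-0.39)^2 / (0.0035^2*0.39^3) = 345294
Inertial term = 1.75*30*0.494^2*(1-0.39) / (0.0035*0.39^3) = 37642.7
dP/L = 345294 + 37642.7 = 382937 Pa/m
dP = 382937 * 6.5 / 1000 = 2489 kPa

2489 kPa


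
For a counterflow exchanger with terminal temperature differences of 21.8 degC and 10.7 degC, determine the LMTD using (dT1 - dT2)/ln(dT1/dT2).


LMTD = (dT1 - dT2) / ln(dT1/dT2)
= (21.8 - 10.7) / ln(21.8 / 10.7) = 11.1 / 0.711666 = 15.60

15.60 degC


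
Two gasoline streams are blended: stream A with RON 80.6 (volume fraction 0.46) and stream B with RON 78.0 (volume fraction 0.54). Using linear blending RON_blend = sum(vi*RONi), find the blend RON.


Linear blending: RON_blend = sum(vi * RONi)
Contribution 1: 0.46 * 80.6 = 37.076
Contribution 2: 0.54 * 78.0 = 42.12
RON_blend = 37.076 + 42.12 = 79.196

79.196


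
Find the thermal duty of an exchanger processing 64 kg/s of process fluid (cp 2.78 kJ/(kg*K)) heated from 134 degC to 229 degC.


Q = m_dot * cp * delta_T
delta_T = 229 - 134 = 95 K
Q = 64 * 2.78 * 95
= 177.92 * 95
= 16902.4 kW

16902.4 kW


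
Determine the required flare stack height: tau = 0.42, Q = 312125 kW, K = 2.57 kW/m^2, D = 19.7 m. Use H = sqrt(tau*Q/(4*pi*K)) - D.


tau*Q/(4*pi*K) = 0.42 * 312125 / (4 * pi * 2.57) = 4059.15
sqrt(4059.15) = 63.7115
H = 63.7115 - 19.7 = 44.01

44.01 m


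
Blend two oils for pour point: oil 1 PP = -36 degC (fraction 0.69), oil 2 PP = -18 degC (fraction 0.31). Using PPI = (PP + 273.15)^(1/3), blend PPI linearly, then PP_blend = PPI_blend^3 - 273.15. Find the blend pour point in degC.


PPI_1 = (-36 + 273.15)^(1/3) = 6.189768
PPI_2 = (-18 + 273.15)^(1/3) = 6.342569
PPI_blend = 0.69 * 6.189768 + 0.31 * 6.342569 = 6.237136
PP_blend = 6.237136^3 - 273.15 = 242.6362 - 273.15 = -30.51

-30.51 degC
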